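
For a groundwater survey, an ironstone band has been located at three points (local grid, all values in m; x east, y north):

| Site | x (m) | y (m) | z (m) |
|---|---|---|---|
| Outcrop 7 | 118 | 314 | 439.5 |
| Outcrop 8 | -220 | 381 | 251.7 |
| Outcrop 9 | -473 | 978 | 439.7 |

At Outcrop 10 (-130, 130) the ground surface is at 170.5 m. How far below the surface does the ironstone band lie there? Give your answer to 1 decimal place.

Two edge vectors: Outcrop 7→Outcrop 8 = (-338, 67, -187.8), Outcrop 7→Outcrop 9 = (-591, 664, 0.2).
Normal n = (Outcrop 7→Outcrop 8) × (Outcrop 7→Outcrop 9) = (124712.6, 111057.4, -184835).
So ∂z/∂x = −n_x/n_z = 0.67472 and ∂z/∂y = −n_y/n_z = 0.60085.
Intercept c from Outcrop 7: 439.5 − 79.62 − 188.67 = 171.22.
At (-130, 130): z_contact = −87.71 + 78.11 + 171.22 = 161.61 m.
Depth below ground = 170.5 − 161.61 = 8.9 m.

8.9 m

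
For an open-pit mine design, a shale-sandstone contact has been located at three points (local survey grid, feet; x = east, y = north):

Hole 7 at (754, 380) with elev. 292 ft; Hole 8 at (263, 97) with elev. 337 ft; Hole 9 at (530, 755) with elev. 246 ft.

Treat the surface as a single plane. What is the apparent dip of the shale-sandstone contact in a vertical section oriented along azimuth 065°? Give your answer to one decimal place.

4.0°

Let the plane be z = a·x + b·y + c.
Hole 8−Hole 7: −491a − 283b = 45;  Hole 9−Hole 7: −224a + 375b = −46.
Solving gives a = −0.01558, b = −0.13197.
Unit vector along 065° is (sin 65°, cos 65°) = (0.9063, 0.4226).
Slope in that direction = a·(0.9063) + b·(0.4226) = −0.06990.
Apparent dip = arctan|0.06990| = 4.0° (true dip is 7.6°, so apparent ≤ true as expected).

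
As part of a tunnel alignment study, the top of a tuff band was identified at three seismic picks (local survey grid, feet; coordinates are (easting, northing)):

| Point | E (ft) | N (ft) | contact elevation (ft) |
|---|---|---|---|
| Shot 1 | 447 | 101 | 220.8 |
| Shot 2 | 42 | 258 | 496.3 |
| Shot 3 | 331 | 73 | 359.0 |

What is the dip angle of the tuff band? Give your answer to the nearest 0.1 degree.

52.1°

Two edge vectors: Shot 1→Shot 2 = (-405, 157, 275.5), Shot 1→Shot 3 = (-116, -28, 138.2).
Normal n = (Shot 1→Shot 2) × (Shot 1→Shot 3) = (29411.4, 24013, 29552).
So ∂z/∂E = −n_x/n_z = −0.99524 and ∂z/∂N = −n_y/n_z = −0.81257.
Gradient magnitude |∇z| = √(a² + b²) = √(0.99051 + 0.66027) = 1.28482.
True dip = arctan(1.28482) = 52.1°, dipping toward NE (azimuth ≈ 051°).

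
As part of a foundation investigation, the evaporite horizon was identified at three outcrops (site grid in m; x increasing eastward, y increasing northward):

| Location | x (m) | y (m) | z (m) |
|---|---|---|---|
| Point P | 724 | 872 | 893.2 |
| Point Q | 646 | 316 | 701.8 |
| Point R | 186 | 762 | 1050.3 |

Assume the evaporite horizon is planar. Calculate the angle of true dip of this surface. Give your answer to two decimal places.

Let the plane be z = a·x + b·y + c.
Point Q−Point P: −78a − 556b = −191.4;  Point R−Point P: −538a − 110b = 157.1.
Solving gives a = −0.37309, b = 0.39659.
Gradient magnitude |∇z| = √(a² + b²) = √(0.13920 + 0.15728) = 0.54450.
True dip = arctan(0.54450) = 28.57°, dipping toward SE (azimuth ≈ 137°).

28.57°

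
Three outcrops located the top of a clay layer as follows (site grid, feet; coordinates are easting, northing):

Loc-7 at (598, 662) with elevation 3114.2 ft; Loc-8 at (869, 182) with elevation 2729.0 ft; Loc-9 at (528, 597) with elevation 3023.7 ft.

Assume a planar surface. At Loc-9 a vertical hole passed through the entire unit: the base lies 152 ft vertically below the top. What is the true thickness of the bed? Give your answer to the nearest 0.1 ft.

103.9 ft

Two edge vectors: Loc-7→Loc-8 = (271, -480, -385.2), Loc-7→Loc-9 = (-70, -65, -90.5).
Normal n = (Loc-7→Loc-8) × (Loc-7→Loc-9) = (18402, 51489.5, -51215).
So ∂z/∂easting = −n_x/n_z = 0.35931 and ∂z/∂northing = −n_y/n_z = 1.00536.
|∇z| = √(a²+b²) = 1.06764, so dip δ = arctan(1.06764) = 46.87°.
True thickness = vertical thickness × cos δ = 152 × cos 46.87° = 103.9 ft.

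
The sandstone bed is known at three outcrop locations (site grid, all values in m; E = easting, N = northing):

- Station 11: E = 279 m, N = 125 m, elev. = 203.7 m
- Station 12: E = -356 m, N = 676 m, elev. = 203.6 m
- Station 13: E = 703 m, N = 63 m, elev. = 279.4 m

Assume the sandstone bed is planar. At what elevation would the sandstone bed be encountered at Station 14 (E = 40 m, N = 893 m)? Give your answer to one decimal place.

Two edge vectors: Station 11→Station 12 = (-635, 551, -0.1), Station 11→Station 13 = (424, -62, 75.7).
Normal n = (Station 11→Station 12) × (Station 11→Station 13) = (41704.5, 48027.1, -194254).
So ∂z/∂E = −n_x/n_z = 0.21469 and ∂z/∂N = −n_y/n_z = 0.24724.
Intercept c from Station 11: 203.7 − 59.90 − 30.90 = 112.90.
At (40, 893): z = 8.6 + 220.8 + 112.90 = 342.3 m.

342.3 m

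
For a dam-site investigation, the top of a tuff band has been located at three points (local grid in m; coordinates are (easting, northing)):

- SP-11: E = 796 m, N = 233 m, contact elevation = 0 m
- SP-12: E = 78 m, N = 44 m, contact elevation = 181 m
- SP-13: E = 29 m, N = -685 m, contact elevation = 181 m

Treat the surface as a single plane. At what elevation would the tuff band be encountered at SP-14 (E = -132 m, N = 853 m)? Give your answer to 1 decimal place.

Let the plane be z = a·E + b·N + c.
SP-12−SP-11: −718a − 189b = 181;  SP-13−SP-11: −767a − 918b = 181.
Solving gives a = −0.25663, b = 0.01725.
Then c = 0 − a·796 − b·233 = 200.26.
At (-132, 853): z = 33.9 + 14.7 + 200.26 = 248.8 m.

248.8 m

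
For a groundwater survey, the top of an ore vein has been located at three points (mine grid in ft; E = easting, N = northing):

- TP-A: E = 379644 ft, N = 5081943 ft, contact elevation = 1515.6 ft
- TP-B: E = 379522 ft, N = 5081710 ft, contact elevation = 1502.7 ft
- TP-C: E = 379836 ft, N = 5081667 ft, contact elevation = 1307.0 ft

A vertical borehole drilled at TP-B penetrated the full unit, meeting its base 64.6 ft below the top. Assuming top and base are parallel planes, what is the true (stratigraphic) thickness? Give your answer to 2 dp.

53.52 ft

Let the plane be z = a·E + b·N + c.
TP-B−TP-A: −122a − 233b = −12.9;  TP-C−TP-A: 192a − 276b = −208.6.
Solving gives a = −0.57447, b = 0.35616.
|∇z| = √(a²+b²) = 0.67592, so dip δ = arctan(0.67592) = 34.06°.
True thickness = vertical thickness × cos δ = 64.6 × cos 34.06° = 53.52 ft.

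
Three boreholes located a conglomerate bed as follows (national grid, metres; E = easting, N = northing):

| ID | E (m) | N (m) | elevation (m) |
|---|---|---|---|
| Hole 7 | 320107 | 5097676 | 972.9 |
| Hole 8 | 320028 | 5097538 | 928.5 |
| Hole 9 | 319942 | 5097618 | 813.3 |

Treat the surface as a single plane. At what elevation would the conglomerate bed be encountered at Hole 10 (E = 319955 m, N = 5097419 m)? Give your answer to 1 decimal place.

Let the plane be z = a·E + b·N + c.
Hole 8−Hole 7: −79a − 138b = −44.4;  Hole 9−Hole 7: −165a − 58b = −159.6.
Solving gives a = 1.069364416, b = −0.290433253.
Then c = 972.9 − a·320107 − b·5097676 = 1139196.49.
At (319955, 5097419): z = 342148.5 − 1480460.0 + 1139196.49 = 885.0 m.

885.0 m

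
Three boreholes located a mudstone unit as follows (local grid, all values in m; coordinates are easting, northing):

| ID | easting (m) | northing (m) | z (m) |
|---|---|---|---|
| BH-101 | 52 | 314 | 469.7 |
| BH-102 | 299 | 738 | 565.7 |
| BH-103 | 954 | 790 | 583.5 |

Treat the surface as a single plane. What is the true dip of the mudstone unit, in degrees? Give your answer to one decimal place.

12.5°

Two edge vectors: BH-101→BH-102 = (247, 424, 96), BH-101→BH-103 = (902, 476, 113.8).
Normal n = (BH-101→BH-102) × (BH-101→BH-103) = (2555.2, 58483.4, -264876).
So ∂z/∂easting = −n_x/n_z = 0.00965 and ∂z/∂northing = −n_y/n_z = 0.22080.
Gradient magnitude |∇z| = √(a² + b²) = √(0.00009 + 0.04875) = 0.22101.
True dip = arctan(0.22101) = 12.5°, dipping toward S (azimuth ≈ 183°).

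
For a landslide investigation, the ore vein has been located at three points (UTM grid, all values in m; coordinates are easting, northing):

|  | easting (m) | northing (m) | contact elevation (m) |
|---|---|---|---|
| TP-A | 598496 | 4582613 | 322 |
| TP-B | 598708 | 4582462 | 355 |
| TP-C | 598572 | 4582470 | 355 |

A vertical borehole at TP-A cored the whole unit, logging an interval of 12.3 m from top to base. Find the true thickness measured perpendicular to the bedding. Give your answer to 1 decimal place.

Two edge vectors: TP-A→TP-B = (212, -151, 33), TP-A→TP-C = (76, -143, 33).
Normal n = (TP-A→TP-B) × (TP-A→TP-C) = (-264, -4488, -18840).
So ∂z/∂easting = −n_x/n_z = −0.01401 and ∂z/∂northing = −n_y/n_z = −0.23822.
|∇z| = √(a²+b²) = 0.23863, so dip δ = arctan(0.23863) = 13.42°.
True thickness = vertical thickness × cos δ = 12.3 × cos 13.42° = 12.0 m.

12.0 m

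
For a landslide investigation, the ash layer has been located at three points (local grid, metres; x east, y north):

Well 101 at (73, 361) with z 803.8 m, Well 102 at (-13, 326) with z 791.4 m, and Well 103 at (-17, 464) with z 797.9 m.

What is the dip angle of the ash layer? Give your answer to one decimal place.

7.6°

Two edge vectors: Well 101→Well 102 = (-86, -35, -12.4), Well 101→Well 103 = (-90, 103, -5.9).
Normal n = (Well 101→Well 102) × (Well 101→Well 103) = (1483.7, 608.6, -12008).
So ∂z/∂x = −n_x/n_z = 0.12356 and ∂z/∂y = −n_y/n_z = 0.05068.
Gradient magnitude |∇z| = √(a² + b²) = √(0.01527 + 0.00257) = 0.13355.
True dip = arctan(0.13355) = 7.6°, dipping toward WSW (azimuth ≈ 248°).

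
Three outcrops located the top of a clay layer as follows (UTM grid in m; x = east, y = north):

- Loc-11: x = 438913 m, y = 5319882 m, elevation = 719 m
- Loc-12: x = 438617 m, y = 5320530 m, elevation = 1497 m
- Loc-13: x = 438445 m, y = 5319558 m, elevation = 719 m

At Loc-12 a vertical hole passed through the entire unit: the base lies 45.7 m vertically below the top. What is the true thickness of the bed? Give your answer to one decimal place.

Two edge vectors: Loc-11→Loc-12 = (-296, 648, 778), Loc-11→Loc-13 = (-468, -324, 0).
Normal n = (Loc-11→Loc-12) × (Loc-11→Loc-13) = (252072, -364104, 399168).
So ∂z/∂x = −n_x/n_z = −0.63149 and ∂z/∂y = −n_y/n_z = 0.91216.
|∇z| = √(a²+b²) = 1.10942, so dip δ = arctan(1.10942) = 47.97°.
True thickness = vertical thickness × cos δ = 45.7 × cos 47.97° = 30.6 m.

30.6 m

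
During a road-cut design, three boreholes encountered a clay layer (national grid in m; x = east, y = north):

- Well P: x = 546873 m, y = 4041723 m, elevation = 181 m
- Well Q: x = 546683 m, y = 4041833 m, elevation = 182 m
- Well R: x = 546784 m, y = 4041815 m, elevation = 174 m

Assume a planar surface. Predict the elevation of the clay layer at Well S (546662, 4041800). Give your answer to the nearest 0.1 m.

190.4 m

Two edge vectors: Well P→Well Q = (-190, 110, 1), Well P→Well R = (-89, 92, -7).
Normal n = (Well P→Well Q) × (Well P→Well R) = (-862, -1419, -7690).
So ∂z/∂x = −n_x/n_z = −0.112093628 and ∂z/∂y = −n_y/n_z = −0.184525358.
Intercept c from Well P: 181 + 61300.98 + 745800.38 = 807282.36.
At (546662, 4041800): z = −61277.3 − 745814.6 + 807282.36 = 190.4 m.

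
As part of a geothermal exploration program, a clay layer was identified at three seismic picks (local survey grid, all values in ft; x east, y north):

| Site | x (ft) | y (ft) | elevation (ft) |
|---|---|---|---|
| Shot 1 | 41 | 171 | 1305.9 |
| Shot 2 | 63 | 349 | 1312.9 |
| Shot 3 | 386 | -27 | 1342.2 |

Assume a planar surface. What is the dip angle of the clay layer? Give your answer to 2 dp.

Let the plane be z = a·x + b·y + c.
Shot 2−Shot 1: 22a + 178b = 7;  Shot 3−Shot 1: 345a − 198b = 36.3.
Solving gives a = 0.11932, b = 0.02458.
Gradient magnitude |∇z| = √(a² + b²) = √(0.01424 + 0.00060) = 0.12183.
True dip = arctan(0.12183) = 6.95°, dipping toward WSW (azimuth ≈ 258°).

6.95°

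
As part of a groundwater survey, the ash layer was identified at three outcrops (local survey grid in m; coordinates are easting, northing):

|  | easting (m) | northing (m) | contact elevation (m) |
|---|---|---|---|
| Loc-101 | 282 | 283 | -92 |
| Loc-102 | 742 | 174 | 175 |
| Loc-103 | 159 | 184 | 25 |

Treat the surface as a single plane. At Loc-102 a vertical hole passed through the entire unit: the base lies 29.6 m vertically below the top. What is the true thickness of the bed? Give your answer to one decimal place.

16.5 m

Let the plane be z = a·easting + b·northing + c.
Loc-102−Loc-101: 460a − 109b = 267;  Loc-103−Loc-101: −123a − 99b = 117.
Solving gives a = 0.23207, b = −1.47015.
|∇z| = √(a²+b²) = 1.48836, so dip δ = arctan(1.48836) = 56.10°.
True thickness = vertical thickness × cos δ = 29.6 × cos 56.10° = 16.5 m.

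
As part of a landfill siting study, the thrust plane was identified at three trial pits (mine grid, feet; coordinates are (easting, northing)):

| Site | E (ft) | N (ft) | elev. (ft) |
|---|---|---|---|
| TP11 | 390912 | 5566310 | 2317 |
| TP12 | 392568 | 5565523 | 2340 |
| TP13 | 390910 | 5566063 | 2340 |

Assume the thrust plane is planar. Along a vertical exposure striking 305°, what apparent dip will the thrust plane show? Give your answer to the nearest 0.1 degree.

Two edge vectors: TP11→TP12 = (1656, -787, 23), TP11→TP13 = (-2, -247, 23).
Normal n = (TP11→TP12) × (TP11→TP13) = (-12420, -38134, -410606).
So ∂z/∂E = −n_x/n_z = −0.03025 and ∂z/∂N = −n_y/n_z = −0.09287.
Unit vector along 305° is (sin 305°, cos 305°) = (-0.8192, 0.5736).
Slope in that direction = a·(-0.8192) + b·(0.5736) = −0.02849.
Apparent dip = arctan|0.02849| = 1.6° (true dip is 5.6°, so apparent ≤ true as expected).

1.6°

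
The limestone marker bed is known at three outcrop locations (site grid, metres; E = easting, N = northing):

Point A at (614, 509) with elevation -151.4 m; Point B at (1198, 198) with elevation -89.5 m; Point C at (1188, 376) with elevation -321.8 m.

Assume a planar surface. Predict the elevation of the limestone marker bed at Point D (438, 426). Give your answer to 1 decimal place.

66.6 m

Two edge vectors: Point A→Point B = (584, -311, 61.9), Point A→Point C = (574, -133, -170.4).
Normal n = (Point A→Point B) × (Point A→Point C) = (61227.1, 135044.2, 100842).
So ∂z/∂E = −n_x/n_z = −0.607159 and ∂z/∂N = −n_y/n_z = −1.339166.
Intercept c from Point A: -151.4 + 372.80 + 681.64 = 903.03.
At (438, 426): z = −265.9 − 570.5 + 903.03 = 66.6 m.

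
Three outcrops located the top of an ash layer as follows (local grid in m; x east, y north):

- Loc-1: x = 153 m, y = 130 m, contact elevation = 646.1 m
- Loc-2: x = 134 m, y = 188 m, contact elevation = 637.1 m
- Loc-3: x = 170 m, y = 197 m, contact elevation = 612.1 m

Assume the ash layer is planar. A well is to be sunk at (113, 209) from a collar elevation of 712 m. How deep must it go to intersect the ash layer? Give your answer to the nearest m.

Let the plane be z = a·x + b·y + c.
Loc-2−Loc-1: −19a + 58b = −9;  Loc-3−Loc-1: 17a + 67b = −34.
Solving gives a = −0.60602, b = −0.35370.
Then c = 646.1 − a·153 − b·130 = 784.80.
At (113, 209): z_contact = −68.5 − 73.9 + 784.80 = 642.4 m.
Depth below ground = 712 − 642.4 = 70 m.

70 m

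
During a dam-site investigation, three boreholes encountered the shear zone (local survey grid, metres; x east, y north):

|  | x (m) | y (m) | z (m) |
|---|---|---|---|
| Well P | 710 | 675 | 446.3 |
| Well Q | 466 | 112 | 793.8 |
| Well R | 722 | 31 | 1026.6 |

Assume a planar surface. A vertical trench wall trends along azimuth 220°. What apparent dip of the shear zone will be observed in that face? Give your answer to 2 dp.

Let the plane be z = a·x + b·y + c.
Well Q−Well P: −244a − 563b = 347.5;  Well R−Well P: 12a − 644b = 580.3.
Solving gives a = 0.62797, b = −0.88939.
Unit vector along 220° is (sin 220°, cos 220°) = (-0.6428, -0.7660).
Slope in that direction = a·(-0.6428) + b·(-0.7660) = 0.27766.
Apparent dip = arctan|0.27766| = 15.52° (true dip is 47.4°, so apparent ≤ true as expected).

15.52°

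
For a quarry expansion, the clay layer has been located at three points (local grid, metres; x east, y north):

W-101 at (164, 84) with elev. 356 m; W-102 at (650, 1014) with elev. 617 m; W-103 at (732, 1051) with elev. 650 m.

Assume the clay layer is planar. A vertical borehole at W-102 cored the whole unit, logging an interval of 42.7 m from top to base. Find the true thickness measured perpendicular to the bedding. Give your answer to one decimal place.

Let the plane be z = a·x + b·y + c.
W-102−W-101: 486a + 930b = 261;  W-103−W-101: 568a + 967b = 294.
Solving gives a = 0.36091, b = 0.09204.
|∇z| = √(a²+b²) = 0.37246, so dip δ = arctan(0.37246) = 20.43°.
True thickness = vertical thickness × cos δ = 42.7 × cos 20.43° = 40.0 m.

40.0 m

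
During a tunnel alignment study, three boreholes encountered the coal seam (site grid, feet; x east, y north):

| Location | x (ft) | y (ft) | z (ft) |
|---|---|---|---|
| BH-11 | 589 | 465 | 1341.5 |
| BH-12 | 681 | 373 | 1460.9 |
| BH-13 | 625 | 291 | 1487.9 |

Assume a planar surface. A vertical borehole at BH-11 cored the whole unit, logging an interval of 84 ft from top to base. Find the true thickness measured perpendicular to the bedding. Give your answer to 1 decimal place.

Two edge vectors: BH-11→BH-12 = (92, -92, 119.4), BH-11→BH-13 = (36, -174, 146.4).
Normal n = (BH-11→BH-12) × (BH-11→BH-13) = (7306.8, -9170.4, -12696).
So ∂z/∂x = −n_x/n_z = 0.57552 and ∂z/∂y = −n_y/n_z = −0.72231.
|∇z| = √(a²+b²) = 0.92355, so dip δ = arctan(0.92355) = 42.72°.
True thickness = vertical thickness × cos δ = 84 × cos 42.72° = 61.7 ft.

61.7 ft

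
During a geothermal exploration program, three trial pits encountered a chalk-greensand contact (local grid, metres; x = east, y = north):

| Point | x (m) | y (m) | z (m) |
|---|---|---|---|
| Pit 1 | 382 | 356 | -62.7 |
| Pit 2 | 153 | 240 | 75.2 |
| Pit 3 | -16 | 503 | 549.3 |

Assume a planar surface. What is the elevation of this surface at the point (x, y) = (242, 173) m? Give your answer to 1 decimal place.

Two edge vectors: Pit 1→Pit 2 = (-229, -116, 137.9), Pit 1→Pit 3 = (-398, 147, 612).
Normal n = (Pit 1→Pit 2) × (Pit 1→Pit 3) = (-91263.3, 85263.8, -79831).
So ∂z/∂x = −n_x/n_z = −1.14321 and ∂z/∂y = −n_y/n_z = 1.06805.
Intercept c from Pit 1: -62.7 + 436.70 − 380.23 = −6.22.
At (242, 173): z = −276.7 + 184.8 − 6.22 = -98.1 m.

-98.1 m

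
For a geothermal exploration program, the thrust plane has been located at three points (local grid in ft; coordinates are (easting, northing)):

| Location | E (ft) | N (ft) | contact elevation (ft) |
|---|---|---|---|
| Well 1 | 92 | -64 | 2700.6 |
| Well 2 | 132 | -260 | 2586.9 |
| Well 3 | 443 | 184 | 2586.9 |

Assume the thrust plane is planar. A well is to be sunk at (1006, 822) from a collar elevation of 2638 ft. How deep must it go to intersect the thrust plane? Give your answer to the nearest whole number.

Let the plane be z = a·E + b·N + c.
Well 2−Well 1: 40a − 196b = −113.7;  Well 3−Well 1: 351a + 248b = −113.7.
Solving gives a = −0.64133, b = 0.44922.
Then c = 2700.6 − a·92 − b·-64 = 2788.35.
At (1006, 822): z_contact = −645.2 + 369.3 + 2788.35 = 2512.4 ft.
Depth below ground = 2638 − 2512.4 = 126 ft.

126 ft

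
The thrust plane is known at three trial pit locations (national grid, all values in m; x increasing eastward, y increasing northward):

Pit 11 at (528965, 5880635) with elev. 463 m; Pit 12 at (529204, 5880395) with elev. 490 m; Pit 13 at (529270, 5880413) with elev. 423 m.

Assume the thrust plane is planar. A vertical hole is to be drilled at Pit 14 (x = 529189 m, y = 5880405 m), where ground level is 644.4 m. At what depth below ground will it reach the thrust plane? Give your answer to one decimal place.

Two edge vectors: Pit 11→Pit 12 = (239, -240, 27), Pit 11→Pit 13 = (305, -222, -40).
Normal n = (Pit 11→Pit 12) × (Pit 11→Pit 13) = (15594, 17795, 20142).
So ∂z/∂x = −n_x/n_z = −0.774203158 and ∂z/∂y = −n_y/n_z = −0.883477311.
Intercept c from Pit 11: 463 + 409526.37 + 5195407.60 = 5605396.97.
At (529189, 5880405): z_contact = −409699.79 − 5195204.40 + 5605396.97 = 492.78 m.
Depth below ground = 644.4 − 492.78 = 151.6 m.

151.6 m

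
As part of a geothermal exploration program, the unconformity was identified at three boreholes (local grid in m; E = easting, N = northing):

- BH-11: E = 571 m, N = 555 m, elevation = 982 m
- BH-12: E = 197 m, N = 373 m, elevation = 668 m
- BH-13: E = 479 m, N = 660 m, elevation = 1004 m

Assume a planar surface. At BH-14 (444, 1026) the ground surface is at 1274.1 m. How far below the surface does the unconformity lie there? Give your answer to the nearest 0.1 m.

Two edge vectors: BH-11→BH-12 = (-374, -182, -314), BH-11→BH-13 = (-92, 105, 22).
Normal n = (BH-11→BH-12) × (BH-11→BH-13) = (28966, 37116, -56014).
So ∂z/∂E = −n_x/n_z = 0.517121 and ∂z/∂N = −n_y/n_z = 0.662620.
Intercept c from BH-11: 982 − 295.28 − 367.75 = 318.97.
At (444, 1026): z_contact = 229.60 + 679.85 + 318.97 = 1228.42 m.
Depth below ground = 1274.1 − 1228.42 = 45.7 m.

45.7 m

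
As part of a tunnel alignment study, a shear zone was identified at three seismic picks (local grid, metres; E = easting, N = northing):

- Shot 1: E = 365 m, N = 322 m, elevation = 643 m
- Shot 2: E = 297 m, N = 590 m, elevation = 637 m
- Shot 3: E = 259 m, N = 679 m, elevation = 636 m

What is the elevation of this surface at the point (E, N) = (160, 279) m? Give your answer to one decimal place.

657.9 m

Let the plane be z = a·E + b·N + c.
Shot 2−Shot 1: −68a + 268b = −6;  Shot 3−Shot 1: −106a + 357b = −7.
Solving gives a = −0.06438, b = −0.03872.
Then c = 643 − a·365 − b·322 = 678.97.
At (160, 279): z = −10.3 − 10.8 + 678.97 = 657.9 m.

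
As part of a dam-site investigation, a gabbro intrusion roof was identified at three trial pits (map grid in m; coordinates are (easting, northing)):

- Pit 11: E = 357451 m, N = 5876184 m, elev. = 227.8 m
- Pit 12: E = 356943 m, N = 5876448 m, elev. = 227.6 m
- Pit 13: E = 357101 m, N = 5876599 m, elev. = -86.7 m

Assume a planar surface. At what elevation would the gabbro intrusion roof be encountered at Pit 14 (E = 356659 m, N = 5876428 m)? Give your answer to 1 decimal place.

Two edge vectors: Pit 11→Pit 12 = (-508, 264, -0.2), Pit 11→Pit 13 = (-350, 415, -314.5).
Normal n = (Pit 11→Pit 12) × (Pit 11→Pit 13) = (-82945, -159696, -118420).
So ∂z/∂E = −n_x/n_z = −0.700430670 and ∂z/∂N = −n_y/n_z = −1.348555987.
Intercept c from Pit 11: 227.8 + 250369.64 + 7924363.11 = 8174960.56.
At (356659, 5876428): z = −249814.9 − 7924692.2 + 8174960.56 = 453.5 m.

453.5 m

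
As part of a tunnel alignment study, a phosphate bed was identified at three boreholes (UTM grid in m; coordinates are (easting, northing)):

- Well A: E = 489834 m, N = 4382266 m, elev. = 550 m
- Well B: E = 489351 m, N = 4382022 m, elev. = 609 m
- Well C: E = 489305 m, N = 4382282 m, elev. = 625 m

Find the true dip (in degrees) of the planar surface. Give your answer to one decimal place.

Two edge vectors: Well A→Well B = (-483, -244, 59), Well A→Well C = (-529, 16, 75).
Normal n = (Well A→Well B) × (Well A→Well C) = (-19244, 5014, -136804).
So ∂z/∂E = −n_x/n_z = −0.14067 and ∂z/∂N = −n_y/n_z = 0.03665.
Gradient magnitude |∇z| = √(a² + b²) = √(0.01979 + 0.00134) = 0.14536.
True dip = arctan(0.14536) = 8.3°, dipping toward ESE (azimuth ≈ 105°).

8.3°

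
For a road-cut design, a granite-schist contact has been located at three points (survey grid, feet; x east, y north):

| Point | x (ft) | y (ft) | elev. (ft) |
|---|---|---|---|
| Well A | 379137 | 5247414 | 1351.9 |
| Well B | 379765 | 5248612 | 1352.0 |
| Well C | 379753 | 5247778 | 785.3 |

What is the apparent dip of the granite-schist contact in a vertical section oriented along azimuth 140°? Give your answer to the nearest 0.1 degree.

Two edge vectors: Well A→Well B = (628, 1198, 0.1), Well A→Well C = (616, 364, -566.6).
Normal n = (Well A→Well B) × (Well A→Well C) = (-678823.2, 355886.4, -509376).
So ∂z/∂x = −n_x/n_z = −1.33266 and ∂z/∂y = −n_y/n_z = 0.69867.
Unit vector along 140° is (sin 140°, cos 140°) = (0.6428, -0.7660).
Slope in that direction = a·(0.6428) + b·(-0.7660) = −1.39183.
Apparent dip = arctan|1.39183| = 54.3° (true dip is 56.4°, so apparent ≤ true as expected).

54.3°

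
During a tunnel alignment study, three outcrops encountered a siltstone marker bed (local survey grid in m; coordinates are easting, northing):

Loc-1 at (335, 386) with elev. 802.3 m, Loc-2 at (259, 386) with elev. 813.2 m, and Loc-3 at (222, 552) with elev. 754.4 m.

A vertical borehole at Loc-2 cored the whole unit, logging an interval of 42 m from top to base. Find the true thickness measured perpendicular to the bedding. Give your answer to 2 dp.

Let the plane be z = a·easting + b·northing + c.
Loc-2−Loc-1: −76a + 0b = 10.9;  Loc-3−Loc-1: −113a + 166b = −47.9.
Solving gives a = −0.14342, b = −0.38618.
|∇z| = √(a²+b²) = 0.41196, so dip δ = arctan(0.41196) = 22.39°.
True thickness = vertical thickness × cos δ = 42 × cos 22.39° = 38.83 m.

38.83 m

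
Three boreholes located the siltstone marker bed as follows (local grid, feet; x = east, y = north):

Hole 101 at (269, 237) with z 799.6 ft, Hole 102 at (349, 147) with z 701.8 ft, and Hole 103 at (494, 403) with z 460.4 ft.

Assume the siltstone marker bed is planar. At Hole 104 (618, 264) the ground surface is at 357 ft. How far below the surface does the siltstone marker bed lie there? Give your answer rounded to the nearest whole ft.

48 ft

Let the plane be z = a·x + b·y + c.
Hole 102−Hole 101: 80a − 90b = −97.8;  Hole 103−Hole 101: 225a + 166b = −339.2.
Solving gives a = −1.39466, b = −0.15303.
Then c = 799.6 − a·269 − b·237 = 1211.03.
At (618, 264): z_contact = −861.9 − 40.4 + 1211.03 = 308.7 ft.
Depth below ground = 357 − 308.7 = 48 ft.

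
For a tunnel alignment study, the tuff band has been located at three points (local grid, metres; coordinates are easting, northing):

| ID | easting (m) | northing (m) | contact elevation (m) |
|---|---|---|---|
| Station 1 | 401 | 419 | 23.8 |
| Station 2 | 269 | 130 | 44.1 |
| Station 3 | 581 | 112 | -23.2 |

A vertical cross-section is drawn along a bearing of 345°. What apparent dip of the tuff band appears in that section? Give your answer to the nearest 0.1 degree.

4.7°

Two edge vectors: Station 1→Station 2 = (-132, -289, 20.3), Station 1→Station 3 = (180, -307, -47).
Normal n = (Station 1→Station 2) × (Station 1→Station 3) = (19815.1, -2550, 92544).
So ∂z/∂easting = −n_x/n_z = −0.21412 and ∂z/∂northing = −n_y/n_z = 0.02755.
Unit vector along 345° is (sin 345°, cos 345°) = (-0.2588, 0.9659).
Slope in that direction = a·(-0.2588) + b·(0.9659) = 0.08203.
Apparent dip = arctan|0.08203| = 4.7° (true dip is 12.2°, so apparent ≤ true as expected).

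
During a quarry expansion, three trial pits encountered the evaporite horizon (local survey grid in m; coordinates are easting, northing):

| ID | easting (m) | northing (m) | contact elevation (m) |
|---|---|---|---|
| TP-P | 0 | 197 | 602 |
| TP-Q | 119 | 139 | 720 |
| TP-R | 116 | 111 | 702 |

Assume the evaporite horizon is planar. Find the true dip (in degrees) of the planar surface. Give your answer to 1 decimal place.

Two edge vectors: TP-P→TP-Q = (119, -58, 118), TP-P→TP-R = (116, -86, 100).
Normal n = (TP-P→TP-Q) × (TP-P→TP-R) = (4348, 1788, -3506).
So ∂z/∂easting = −n_x/n_z = 1.24016 and ∂z/∂northing = −n_y/n_z = 0.50998.
Gradient magnitude |∇z| = √(a² + b²) = √(1.53800 + 0.26008) = 1.34092.
True dip = arctan(1.34092) = 53.3°, dipping toward WSW (azimuth ≈ 248°).

53.3°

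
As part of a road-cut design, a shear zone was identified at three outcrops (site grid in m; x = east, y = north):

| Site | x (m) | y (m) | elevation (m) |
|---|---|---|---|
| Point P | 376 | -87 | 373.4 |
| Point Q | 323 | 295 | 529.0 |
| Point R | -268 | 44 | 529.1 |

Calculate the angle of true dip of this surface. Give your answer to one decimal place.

22.7°

Let the plane be z = a·x + b·y + c.
Point Q−Point P: −53a + 382b = 155.6;  Point R−Point P: −644a + 131b = 155.7.
Solving gives a = −0.16353, b = 0.38464.
Gradient magnitude |∇z| = √(a² + b²) = √(0.02674 + 0.14795) = 0.41796.
True dip = arctan(0.41796) = 22.7°, dipping toward SSE (azimuth ≈ 157°).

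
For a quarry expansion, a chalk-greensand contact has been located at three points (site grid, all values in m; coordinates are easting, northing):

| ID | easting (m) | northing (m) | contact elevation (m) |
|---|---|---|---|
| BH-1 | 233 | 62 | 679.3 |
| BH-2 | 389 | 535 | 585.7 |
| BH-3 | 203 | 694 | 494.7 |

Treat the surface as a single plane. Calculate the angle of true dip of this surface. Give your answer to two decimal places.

20.57°

Let the plane be z = a·easting + b·northing + c.
BH-2−BH-1: 156a + 473b = −93.6;  BH-3−BH-1: −30a + 632b = −184.6.
Solving gives a = 0.24969, b = −0.28024.
Gradient magnitude |∇z| = √(a² + b²) = √(0.06235 + 0.07853) = 0.37534.
True dip = arctan(0.37534) = 20.57°, dipping toward NW (azimuth ≈ 318°).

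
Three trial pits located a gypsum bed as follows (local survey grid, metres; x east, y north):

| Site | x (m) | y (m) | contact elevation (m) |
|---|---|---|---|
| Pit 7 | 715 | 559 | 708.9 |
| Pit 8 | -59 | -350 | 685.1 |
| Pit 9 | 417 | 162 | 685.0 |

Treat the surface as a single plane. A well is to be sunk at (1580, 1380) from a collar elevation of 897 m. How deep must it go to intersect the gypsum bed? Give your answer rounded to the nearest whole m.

Let the plane be z = a·x + b·y + c.
Pit 8−Pit 7: −774a − 909b = −23.8;  Pit 9−Pit 7: −298a − 397b = −23.9.
Solving gives a = −0.33730, b = 0.31339.
Then c = 708.9 − a·715 − b·559 = 774.89.
At (1580, 1380): z_contact = −532.9 + 432.5 + 774.89 = 674.4 m.
Depth below ground = 897 − 674.4 = 223 m.

223 m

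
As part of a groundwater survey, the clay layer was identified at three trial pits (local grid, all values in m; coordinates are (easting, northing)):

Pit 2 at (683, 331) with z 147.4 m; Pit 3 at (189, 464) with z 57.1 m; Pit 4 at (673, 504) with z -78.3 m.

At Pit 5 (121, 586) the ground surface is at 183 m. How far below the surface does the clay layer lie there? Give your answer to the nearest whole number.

275 m

Let the plane be z = a·E + b·N + c.
Pit 3−Pit 2: −494a + 133b = −90.3;  Pit 4−Pit 2: −10a + 173b = −225.7.
Solving gives a = −0.17111, b = −1.31452.
Then c = 147.4 − a·683 − b·331 = 699.38.
At (121, 586): z_contact = −20.7 − 770.3 + 699.38 = -91.6 m.
Depth below ground = 183 − (-91.6) = 275 m.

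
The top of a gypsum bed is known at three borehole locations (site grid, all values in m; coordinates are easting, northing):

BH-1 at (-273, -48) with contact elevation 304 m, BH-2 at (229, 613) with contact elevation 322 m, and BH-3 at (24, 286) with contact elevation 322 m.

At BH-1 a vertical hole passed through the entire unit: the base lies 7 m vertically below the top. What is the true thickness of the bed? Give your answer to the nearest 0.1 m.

6.8 m

Let the plane be z = a·easting + b·northing + c.
BH-2−BH-1: 502a + 661b = 18;  BH-3−BH-1: 297a + 334b = 18.
Solving gives a = 0.20545, b = −0.12880.
|∇z| = √(a²+b²) = 0.24249, so dip δ = arctan(0.24249) = 13.63°.
True thickness = vertical thickness × cos δ = 7 × cos 13.63° = 6.8 m.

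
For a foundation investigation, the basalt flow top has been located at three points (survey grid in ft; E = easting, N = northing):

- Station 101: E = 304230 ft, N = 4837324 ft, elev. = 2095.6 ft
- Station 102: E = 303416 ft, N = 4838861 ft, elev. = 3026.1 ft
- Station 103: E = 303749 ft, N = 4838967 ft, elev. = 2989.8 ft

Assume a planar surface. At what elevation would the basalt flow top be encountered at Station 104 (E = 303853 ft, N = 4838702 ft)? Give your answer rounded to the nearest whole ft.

2839 ft

Let the plane be z = a·E + b·N + c.
Station 102−Station 101: −814a + 1537b = 930.5;  Station 103−Station 101: −481a + 1643b = 894.2.
Solving gives a = −0.25819229, b = 0.46866069.
Then c = 2095.6 − a·304230 − b·4837324 = −2186418.15.
At (303853, 4838702): z = −78452.5 + 2267709.4 − 2186418.15 = 2838.8 ft.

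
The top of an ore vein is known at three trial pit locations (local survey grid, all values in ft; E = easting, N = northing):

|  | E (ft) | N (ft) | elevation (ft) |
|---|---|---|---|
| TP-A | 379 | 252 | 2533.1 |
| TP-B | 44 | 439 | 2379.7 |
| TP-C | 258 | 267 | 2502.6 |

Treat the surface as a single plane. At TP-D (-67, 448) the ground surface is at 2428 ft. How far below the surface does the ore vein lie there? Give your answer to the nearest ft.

Two edge vectors: TP-A→TP-B = (-335, 187, -153.4), TP-A→TP-C = (-121, 15, -30.5).
Normal n = (TP-A→TP-B) × (TP-A→TP-C) = (-3402.5, 8343.9, 17602).
So ∂z/∂E = −n_x/n_z = 0.19330 and ∂z/∂N = −n_y/n_z = −0.47403.
Intercept c from TP-A: 2533.1 − 73.26 + 119.46 = 2579.29.
At (-67, 448): z_contact = −13.0 − 212.4 + 2579.29 = 2354.0 ft.
Depth below ground = 2428 − 2354.0 = 74 ft.

74 ft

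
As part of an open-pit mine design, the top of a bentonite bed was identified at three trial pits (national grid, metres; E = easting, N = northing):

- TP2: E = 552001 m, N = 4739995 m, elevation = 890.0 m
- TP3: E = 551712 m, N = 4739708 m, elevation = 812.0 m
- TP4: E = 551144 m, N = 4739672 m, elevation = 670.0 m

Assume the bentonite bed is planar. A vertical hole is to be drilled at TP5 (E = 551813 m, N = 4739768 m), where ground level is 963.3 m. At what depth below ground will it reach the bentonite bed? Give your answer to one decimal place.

124.9 m

Let the plane be z = a·E + b·N + c.
TP3−TP2: −289a − 287b = −78;  TP4−TP2: −857a − 323b = −220.
Solving gives a = 0.248643619, b = 0.021400676.
Then c = 890 − a·552001 − b·4739995 = −237800.62.
At (551813, 4739768): z_contact = 137204.78 + 101434.24 − 237800.62 = 838.40 m.
Depth below ground = 963.3 − 838.40 = 124.9 m.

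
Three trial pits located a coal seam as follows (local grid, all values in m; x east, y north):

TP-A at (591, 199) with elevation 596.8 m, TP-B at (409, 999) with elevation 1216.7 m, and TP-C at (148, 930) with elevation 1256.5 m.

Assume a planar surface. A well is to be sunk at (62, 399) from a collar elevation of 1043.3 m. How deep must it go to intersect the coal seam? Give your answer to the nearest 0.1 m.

Two edge vectors: TP-A→TP-B = (-182, 800, 619.9), TP-A→TP-C = (-443, 731, 659.7).
Normal n = (TP-A→TP-B) × (TP-A→TP-C) = (74613.1, -154550.3, 221358).
So ∂z/∂x = −n_x/n_z = −0.33707 and ∂z/∂y = −n_y/n_z = 0.69819.
Intercept c from TP-A: 596.8 + 199.21 − 138.94 = 657.07.
At (62, 399): z_contact = −20.90 + 278.58 + 657.07 = 914.75 m.
Depth below ground = 1043.3 − 914.75 = 128.6 m.

128.6 m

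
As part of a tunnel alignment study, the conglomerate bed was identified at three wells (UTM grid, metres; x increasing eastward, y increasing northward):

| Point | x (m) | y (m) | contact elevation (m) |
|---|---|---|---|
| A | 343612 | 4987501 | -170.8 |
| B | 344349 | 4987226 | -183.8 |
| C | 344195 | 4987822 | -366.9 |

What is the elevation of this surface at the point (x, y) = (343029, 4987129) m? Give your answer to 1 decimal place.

42.9 m

Let the plane be z = a·x + b·y + c.
B−A: 737a − 275b = −13;  C−A: 583a + 321b = −196.1.
Solving gives a = −0.146385002, b = −0.345039078.
Then c = -170.8 − a·343612 − b·4987501 = 1771011.59.
At (343029, 4987129): z = −50214.3 − 1720754.4 + 1771011.59 = 42.9 m.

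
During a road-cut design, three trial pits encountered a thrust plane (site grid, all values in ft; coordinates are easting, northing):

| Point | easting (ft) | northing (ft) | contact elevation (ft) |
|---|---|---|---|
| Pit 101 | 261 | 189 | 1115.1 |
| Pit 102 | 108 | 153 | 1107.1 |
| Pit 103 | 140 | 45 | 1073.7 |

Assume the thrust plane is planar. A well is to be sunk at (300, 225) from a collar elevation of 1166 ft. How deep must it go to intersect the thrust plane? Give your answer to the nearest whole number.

41 ft

Let the plane be z = a·easting + b·northing + c.
Pit 102−Pit 101: −153a − 36b = −8;  Pit 103−Pit 101: −121a − 144b = −41.4.
Solving gives a = −0.01914, b = 0.30359.
Then c = 1115.1 − a·261 − b·189 = 1062.72.
At (300, 225): z_contact = −5.7 + 68.3 + 1062.72 = 1125.3 ft.
Depth below ground = 1166 − 1125.3 = 41 ft.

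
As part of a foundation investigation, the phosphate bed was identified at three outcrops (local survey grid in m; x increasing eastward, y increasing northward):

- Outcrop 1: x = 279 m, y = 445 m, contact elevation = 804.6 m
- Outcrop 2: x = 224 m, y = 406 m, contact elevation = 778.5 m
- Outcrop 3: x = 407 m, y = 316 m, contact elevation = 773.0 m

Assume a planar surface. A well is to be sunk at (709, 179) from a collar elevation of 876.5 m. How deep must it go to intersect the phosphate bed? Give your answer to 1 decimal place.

Let the plane be z = a·x + b·y + c.
Outcrop 2−Outcrop 1: −55a − 39b = −26.1;  Outcrop 3−Outcrop 1: 128a − 129b = −31.6.
Solving gives a = 0.17659, b = 0.42019.
Then c = 804.6 − a·279 − b·445 = 568.35.
At (709, 179): z_contact = 125.21 + 75.21 + 568.35 = 768.77 m.
Depth below ground = 876.5 − 768.77 = 107.7 m.

107.7 m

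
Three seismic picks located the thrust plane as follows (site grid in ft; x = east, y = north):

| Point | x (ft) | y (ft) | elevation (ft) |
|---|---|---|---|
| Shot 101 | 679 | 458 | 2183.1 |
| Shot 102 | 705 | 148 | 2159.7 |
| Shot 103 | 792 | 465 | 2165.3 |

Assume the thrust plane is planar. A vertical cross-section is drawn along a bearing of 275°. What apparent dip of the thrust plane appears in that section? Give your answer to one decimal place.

9.4°

Let the plane be z = a·x + b·y + c.
Shot 102−Shot 101: 26a − 310b = −23.4;  Shot 103−Shot 101: 113a + 7b = −17.8.
Solving gives a = −0.16136, b = 0.06195.
Unit vector along 275° is (sin 275°, cos 275°) = (-0.9962, 0.0872).
Slope in that direction = a·(-0.9962) + b·(0.0872) = 0.16615.
Apparent dip = arctan|0.16615| = 9.4° (true dip is 9.8°, so apparent ≤ true as expected).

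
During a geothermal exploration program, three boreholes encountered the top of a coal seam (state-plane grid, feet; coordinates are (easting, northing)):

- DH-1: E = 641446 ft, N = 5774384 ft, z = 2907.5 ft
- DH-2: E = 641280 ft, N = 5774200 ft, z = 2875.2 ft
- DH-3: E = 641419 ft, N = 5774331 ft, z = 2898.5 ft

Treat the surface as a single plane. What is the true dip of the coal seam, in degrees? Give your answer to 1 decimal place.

Two edge vectors: DH-1→DH-2 = (-166, -184, -32.3), DH-1→DH-3 = (-27, -53, -9).
Normal n = (DH-1→DH-2) × (DH-1→DH-3) = (-55.9, -621.9, 3830).
So ∂z/∂E = −n_x/n_z = 0.01460 and ∂z/∂N = −n_y/n_z = 0.16238.
Gradient magnitude |∇z| = √(a² + b²) = √(0.00021 + 0.02637) = 0.16303.
True dip = arctan(0.16303) = 9.3°, dipping toward S (azimuth ≈ 185°).

9.3°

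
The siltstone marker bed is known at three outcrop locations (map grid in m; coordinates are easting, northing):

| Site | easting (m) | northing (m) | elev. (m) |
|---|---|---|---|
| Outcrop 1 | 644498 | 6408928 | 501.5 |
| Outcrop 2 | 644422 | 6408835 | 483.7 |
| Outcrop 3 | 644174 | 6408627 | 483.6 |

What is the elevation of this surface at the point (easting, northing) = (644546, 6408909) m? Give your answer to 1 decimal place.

Let the plane be z = a·easting + b·northing + c.
Outcrop 2−Outcrop 1: −76a − 93b = −17.8;  Outcrop 3−Outcrop 1: −324a − 301b = −17.9.
Solving gives a = −0.508971885, b = 0.607331863.
Then c = 501.5 − a·644498 − b·6408928 = −3563813.32.
At (644546, 6408909): z = −328055.8 + 3892334.6 − 3563813.32 = 465.5 m.

465.5 m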